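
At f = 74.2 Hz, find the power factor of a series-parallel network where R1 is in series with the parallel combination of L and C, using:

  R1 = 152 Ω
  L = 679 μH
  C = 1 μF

Step 1 — Angular frequency: ω = 2π·f = 2π·74.2 = 466.2 rad/s.
Step 2 — Component impedances:
  R1: Z = R = 152 Ω
  L: Z = jωL = j·466.2·0.000679 = 0 + j0.3166 Ω
  C: Z = 1/(jωC) = -j/(ω·C) = 0 - j2145 Ω
Step 3 — Parallel branch: L || C = 1/(1/L + 1/C) = 0 + j0.3166 Ω.
Step 4 — Series with R1: Z_total = R1 + (L || C) = 152 + j0.3166 Ω = 152∠0.1° Ω.
Step 5 — Power factor: PF = cos(φ) = Re(Z)/|Z| = 152/152 = 1.
Step 6 — Type: Im(Z) = 0.3166 ⇒ lagging (phase φ = 0.1°).

PF = 1 (lagging, φ = 0.1°)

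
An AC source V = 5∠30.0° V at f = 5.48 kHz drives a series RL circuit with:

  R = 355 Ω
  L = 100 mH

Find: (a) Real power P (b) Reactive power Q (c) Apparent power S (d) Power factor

Step 1 — Angular frequency: ω = 2π·f = 2π·5480 = 3.443e+04 rad/s.
Step 2 — Component impedances:
  R: Z = R = 355 Ω
  L: Z = jωL = j·3.443e+04·0.1 = 0 + j3443 Ω
Step 3 — Series combination: Z_total = R + L = 355 + j3443 Ω = 3461∠84.1° Ω.
Step 4 — Source phasor: V = 5∠30.0° V = 4.33 + j2.5 V.
Step 5 — Current: I = V / Z = 0.0008467 - j0.00117 A = 0.001444∠-54.1° A.
Step 6 — Complex power: S = V·I* = 0.0007407 + j0.007184 VA.
Step 7 — Real power: P = Re(S) = 0.0007407 W.
Step 8 — Reactive power: Q = Im(S) = 0.007184 VAR.
Step 9 — Apparent power: |S| = 0.007222 VA.
Step 10 — Power factor: PF = P/|S| = 0.1026 (lagging).

(a) P = 0.0007407 W  (b) Q = 0.007184 VAR  (c) S = 0.007222 VA  (d) PF = 0.1026 (lagging)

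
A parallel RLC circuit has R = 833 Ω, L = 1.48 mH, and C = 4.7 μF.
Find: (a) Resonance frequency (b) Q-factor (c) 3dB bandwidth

Step 1 — Resonance: ω₀ = 1/√(LC) = 1/√(0.00148·4.7e-06) = 1.199e+04 rad/s.
Step 2 — f₀ = ω₀/(2π) = 1908 Hz.
Step 3 — Parallel Q: Q = R/(ω₀L) = 833/(1.199e+04·0.00148) = 46.94.
Step 4 — Bandwidth: Δω = ω₀/Q = 255.4 rad/s; BW = Δω/(2π) = 40.65 Hz.

(a) f₀ = 1908 Hz  (b) Q = 46.94  (c) BW = 40.65 Hz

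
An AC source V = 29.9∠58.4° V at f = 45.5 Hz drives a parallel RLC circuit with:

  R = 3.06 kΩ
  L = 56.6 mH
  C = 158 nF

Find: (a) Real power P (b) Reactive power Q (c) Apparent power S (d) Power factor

Step 1 — Angular frequency: ω = 2π·f = 2π·45.5 = 285.9 rad/s.
Step 2 — Component impedances:
  R: Z = R = 3060 Ω
  L: Z = jωL = j·285.9·0.0566 = 0 + j16.18 Ω
  C: Z = 1/(jωC) = -j/(ω·C) = 0 - j2.214e+04 Ω
Step 3 — Parallel combination: 1/Z_total = 1/R + 1/L + 1/C; Z_total = 0.08569 + j16.19 Ω = 16.19∠89.7° Ω.
Step 4 — Source phasor: V = 29.9∠58.4° V = 15.67 + j25.47 V.
Step 5 — Current: I = V / Z = 1.578 - j0.9592 A = 1.847∠-31.3° A.
Step 6 — Complex power: S = V·I* = 0.2922 + j55.21 VA.
Step 7 — Real power: P = Re(S) = 0.2922 W.
Step 8 — Reactive power: Q = Im(S) = 55.21 VAR.
Step 9 — Apparent power: |S| = 55.21 VA.
Step 10 — Power factor: PF = P/|S| = 0.005292 (lagging).

(a) P = 0.2922 W  (b) Q = 55.21 VAR  (c) S = 55.21 VA  (d) PF = 0.005292 (lagging)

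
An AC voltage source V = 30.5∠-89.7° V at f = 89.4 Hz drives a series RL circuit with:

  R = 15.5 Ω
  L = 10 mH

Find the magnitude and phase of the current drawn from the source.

Step 1 — Angular frequency: ω = 2π·f = 2π·89.4 = 561.7 rad/s.
Step 2 — Component impedances:
  R: Z = R = 15.5 Ω
  L: Z = jωL = j·561.7·0.01 = 0 + j5.617 Ω
Step 3 — Series combination: Z_total = R + L = 15.5 + j5.617 Ω = 16.49∠19.9° Ω.
Step 4 — Source phasor: V = 30.5∠-89.7° V = 0.1597 - j30.5 V.
Step 5 — Ohm's law: I = V / Z_total = (0.1597 - j30.5) / (15.5 + j5.617) = -0.6212 - j1.743 A.
Step 6 — Convert to polar: |I| = 1.85 A, ∠I = -109.6°.

I = 1.85∠-109.6° A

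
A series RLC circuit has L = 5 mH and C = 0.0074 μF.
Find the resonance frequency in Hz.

Step 1 — Resonance condition Im(Z)=0 gives ω₀ = 1/√(LC).
Step 2 — ω₀ = 1/√(0.005·7.4e-09) = 1.644e+05 rad/s.
Step 3 — f₀ = ω₀/(2π) = 2.616e+04 Hz.

f₀ = 2.616e+04 Hz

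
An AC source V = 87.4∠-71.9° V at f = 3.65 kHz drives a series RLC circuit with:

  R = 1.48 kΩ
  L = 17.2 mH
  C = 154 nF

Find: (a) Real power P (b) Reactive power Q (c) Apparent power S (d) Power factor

Step 1 — Angular frequency: ω = 2π·f = 2π·3650 = 2.293e+04 rad/s.
Step 2 — Component impedances:
  R: Z = R = 1480 Ω
  L: Z = jωL = j·2.293e+04·0.0172 = 0 + j394.5 Ω
  C: Z = 1/(jωC) = -j/(ω·C) = 0 - j283.1 Ω
Step 3 — Series combination: Z_total = R + L + C = 1480 + j111.3 Ω = 1484∠4.3° Ω.
Step 4 — Source phasor: V = 87.4∠-71.9° V = 27.15 - j83.08 V.
Step 5 — Current: I = V / Z = 0.01405 - j0.05719 A = 0.05889∠-76.2° A.
Step 6 — Complex power: S = V·I* = 5.132 + j0.386 VA.
Step 7 — Real power: P = Re(S) = 5.132 W.
Step 8 — Reactive power: Q = Im(S) = 0.386 VAR.
Step 9 — Apparent power: |S| = 5.147 VA.
Step 10 — Power factor: PF = P/|S| = 0.9972 (lagging).

(a) P = 5.132 W  (b) Q = 0.386 VAR  (c) S = 5.147 VA  (d) PF = 0.9972 (lagging)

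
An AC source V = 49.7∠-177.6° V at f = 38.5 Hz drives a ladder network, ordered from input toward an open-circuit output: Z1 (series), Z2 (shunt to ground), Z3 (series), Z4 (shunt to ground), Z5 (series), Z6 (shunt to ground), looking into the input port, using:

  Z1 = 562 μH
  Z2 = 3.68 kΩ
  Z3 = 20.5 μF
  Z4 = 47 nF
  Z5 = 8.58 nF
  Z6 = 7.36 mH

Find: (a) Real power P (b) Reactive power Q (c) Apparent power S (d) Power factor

Step 1 — Angular frequency: ω = 2π·f = 2π·38.5 = 241.9 rad/s.
Step 2 — Component impedances:
  Z1: Z = jωL = j·241.9·0.000562 = 0 + j0.1359 Ω
  Z2: Z = R = 3680 Ω
  Z3: Z = 1/(jωC) = -j/(ω·C) = 0 - j201.7 Ω
  Z4: Z = 1/(jωC) = -j/(ω·C) = 0 - j8.796e+04 Ω
  Z5: Z = 1/(jωC) = -j/(ω·C) = 0 - j4.818e+05 Ω
  Z6: Z = jωL = j·241.9·0.00736 = 0 + j1.78 Ω
Step 3 — Ladder network (open output): work backward from the far end, alternating series and parallel combinations. Z_in = 3671 - j181 Ω = 3676∠-2.8° Ω.
Step 4 — Source phasor: V = 49.7∠-177.6° V = -49.66 - j2.081 V.
Step 5 — Current: I = V / Z = -0.01347 - j0.001231 A = 0.01352∠-174.8° A.
Step 6 — Complex power: S = V·I* = 0.6712 - j0.0331 VA.
Step 7 — Real power: P = Re(S) = 0.6712 W.
Step 8 — Reactive power: Q = Im(S) = -0.0331 VAR.
Step 9 — Apparent power: |S| = 0.672 VA.
Step 10 — Power factor: PF = P/|S| = 0.9988 (leading).

(a) P = 0.6712 W  (b) Q = -0.0331 VAR  (c) S = 0.672 VA  (d) PF = 0.9988 (leading)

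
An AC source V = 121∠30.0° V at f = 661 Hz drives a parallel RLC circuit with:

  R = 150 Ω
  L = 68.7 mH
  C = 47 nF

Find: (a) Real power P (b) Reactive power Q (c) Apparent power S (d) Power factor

Step 1 — Angular frequency: ω = 2π·f = 2π·661 = 4153 rad/s.
Step 2 — Component impedances:
  R: Z = R = 150 Ω
  L: Z = jωL = j·4153·0.0687 = 0 + j285.3 Ω
  C: Z = 1/(jωC) = -j/(ω·C) = 0 - j5123 Ω
Step 3 — Parallel combination: 1/Z_total = 1/R + 1/L + 1/C; Z_total = 120.3 + j59.74 Ω = 134.4∠26.4° Ω.
Step 4 — Source phasor: V = 121∠30.0° V = 104.8 + j60.5 V.
Step 5 — Current: I = V / Z = 0.8988 + j0.05652 A = 0.9006∠3.6° A.
Step 6 — Complex power: S = V·I* = 97.61 + j48.46 VA.
Step 7 — Real power: P = Re(S) = 97.61 W.
Step 8 — Reactive power: Q = Im(S) = 48.46 VAR.
Step 9 — Apparent power: |S| = 109 VA.
Step 10 — Power factor: PF = P/|S| = 0.8957 (lagging).

(a) P = 97.61 W  (b) Q = 48.46 VAR  (c) S = 109 VA  (d) PF = 0.8957 (lagging)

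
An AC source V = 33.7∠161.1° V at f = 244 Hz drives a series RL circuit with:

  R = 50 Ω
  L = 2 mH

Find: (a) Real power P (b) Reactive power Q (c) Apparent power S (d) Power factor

Step 1 — Angular frequency: ω = 2π·f = 2π·244 = 1533 rad/s.
Step 2 — Component impedances:
  R: Z = R = 50 Ω
  L: Z = jωL = j·1533·0.002 = 0 + j3.066 Ω
Step 3 — Series combination: Z_total = R + L = 50 + j3.066 Ω = 50.09∠3.5° Ω.
Step 4 — Source phasor: V = 33.7∠161.1° V = -31.88 + j10.92 V.
Step 5 — Current: I = V / Z = -0.6219 + j0.2565 A = 0.6727∠157.6° A.
Step 6 — Complex power: S = V·I* = 22.63 + j1.388 VA.
Step 7 — Real power: P = Re(S) = 22.63 W.
Step 8 — Reactive power: Q = Im(S) = 1.388 VAR.
Step 9 — Apparent power: |S| = 22.67 VA.
Step 10 — Power factor: PF = P/|S| = 0.9981 (lagging).

(a) P = 22.63 W  (b) Q = 1.388 VAR  (c) S = 22.67 VA  (d) PF = 0.9981 (lagging)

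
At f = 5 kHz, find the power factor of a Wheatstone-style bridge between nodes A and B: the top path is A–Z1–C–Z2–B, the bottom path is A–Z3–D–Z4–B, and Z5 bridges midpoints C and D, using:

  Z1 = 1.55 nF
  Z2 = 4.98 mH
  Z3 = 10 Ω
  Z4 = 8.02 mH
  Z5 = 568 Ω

Step 1 — Angular frequency: ω = 2π·f = 2π·5000 = 3.142e+04 rad/s.
Step 2 — Component impedances:
  Z1: Z = 1/(jωC) = -j/(ω·C) = 0 - j2.054e+04 Ω
  Z2: Z = jωL = j·3.142e+04·0.00498 = 0 + j156.5 Ω
  Z3: Z = R = 10 Ω
  Z4: Z = jωL = j·3.142e+04·0.00802 = 0 + j252 Ω
  Z5: Z = R = 568 Ω
Step 3 — Bridge requires nodal analysis (the Z5 bridge couples midpoints C and D, so the two paths cannot be reduced to a simple series/parallel combination). Setting node B to ground and injecting 1 A at node A, the 3-node admittance system at A, C, D solves to V_A = Z_AB = 85.8 + j199.5 Ω = 217.2∠66.7° Ω.
Step 4 — Power factor: PF = cos(φ) = Re(Z)/|Z| = 85.8/217.16 = 0.3951.
Step 5 — Type: Im(Z) = 199.5 ⇒ lagging (phase φ = 66.7°).

PF = 0.3951 (lagging, φ = 66.7°)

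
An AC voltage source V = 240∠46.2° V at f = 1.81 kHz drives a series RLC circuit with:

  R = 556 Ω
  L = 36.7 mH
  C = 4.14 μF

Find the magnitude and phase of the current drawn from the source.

Step 1 — Angular frequency: ω = 2π·f = 2π·1810 = 1.137e+04 rad/s.
Step 2 — Component impedances:
  R: Z = R = 556 Ω
  L: Z = jωL = j·1.137e+04·0.0367 = 0 + j417.4 Ω
  C: Z = 1/(jωC) = -j/(ω·C) = 0 - j21.24 Ω
Step 3 — Series combination: Z_total = R + L + C = 556 + j396.1 Ω = 682.7∠35.5° Ω.
Step 4 — Source phasor: V = 240∠46.2° V = 166.1 + j173.2 V.
Step 5 — Ohm's law: I = V / Z_total = (166.1 + j173.2) / (556 + j396.1) = 0.3454 + j0.06546 A.
Step 6 — Convert to polar: |I| = 0.3516 A, ∠I = 10.7°.

I = 0.3516∠10.7° A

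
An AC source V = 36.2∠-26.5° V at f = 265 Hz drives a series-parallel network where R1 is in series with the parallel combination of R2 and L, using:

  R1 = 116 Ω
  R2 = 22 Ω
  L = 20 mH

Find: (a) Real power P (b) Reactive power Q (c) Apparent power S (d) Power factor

Step 1 — Angular frequency: ω = 2π·f = 2π·265 = 1665 rad/s.
Step 2 — Component impedances:
  R1: Z = R = 116 Ω
  R2: Z = R = 22 Ω
  L: Z = jωL = j·1665·0.02 = 0 + j33.3 Ω
Step 3 — Parallel branch: R2 || L = 1/(1/R2 + 1/L) = 15.32 + j10.12 Ω.
Step 4 — Series with R1: Z_total = R1 + (R2 || L) = 131.3 + j10.12 Ω = 131.7∠4.4° Ω.
Step 5 — Source phasor: V = 36.2∠-26.5° V = 32.4 - j16.15 V.
Step 6 — Current: I = V / Z = 0.2358 - j0.1412 A = 0.2749∠-30.9° A.
Step 7 — Complex power: S = V·I* = 9.92 + j0.7644 VA.
Step 8 — Real power: P = Re(S) = 9.92 W.
Step 9 — Reactive power: Q = Im(S) = 0.7644 VAR.
Step 10 — Apparent power: |S| = 9.95 VA.
Step 11 — Power factor: PF = P/|S| = 0.997 (lagging).

(a) P = 9.92 W  (b) Q = 0.7644 VAR  (c) S = 9.95 VA  (d) PF = 0.997 (lagging)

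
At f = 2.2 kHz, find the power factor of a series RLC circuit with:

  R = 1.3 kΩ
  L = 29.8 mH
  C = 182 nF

Step 1 — Angular frequency: ω = 2π·f = 2π·2200 = 1.382e+04 rad/s.
Step 2 — Component impedances:
  R: Z = R = 1300 Ω
  L: Z = jωL = j·1.382e+04·0.0298 = 0 + j411.9 Ω
  C: Z = 1/(jωC) = -j/(ω·C) = 0 - j397.5 Ω
Step 3 — Series combination: Z_total = R + L + C = 1300 + j14.44 Ω = 1300∠0.6° Ω.
Step 4 — Power factor: PF = cos(φ) = Re(Z)/|Z| = 1300/1300.1 = 0.9999.
Step 5 — Type: Im(Z) = 14.44 ⇒ lagging (phase φ = 0.6°).

PF = 0.9999 (lagging, φ = 0.6°)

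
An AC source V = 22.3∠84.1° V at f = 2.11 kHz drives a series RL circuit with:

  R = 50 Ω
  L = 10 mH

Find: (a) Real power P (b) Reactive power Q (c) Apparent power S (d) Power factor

Step 1 — Angular frequency: ω = 2π·f = 2π·2110 = 1.326e+04 rad/s.
Step 2 — Component impedances:
  R: Z = R = 50 Ω
  L: Z = jωL = j·1.326e+04·0.01 = 0 + j132.6 Ω
Step 3 — Series combination: Z_total = R + L = 50 + j132.6 Ω = 141.7∠69.3° Ω.
Step 4 — Source phasor: V = 22.3∠84.1° V = 2.292 + j22.18 V.
Step 5 — Current: I = V / Z = 0.1522 + j0.04011 A = 0.1574∠14.8° A.
Step 6 — Complex power: S = V·I* = 1.239 + j3.284 VA.
Step 7 — Real power: P = Re(S) = 1.239 W.
Step 8 — Reactive power: Q = Im(S) = 3.284 VAR.
Step 9 — Apparent power: |S| = 3.51 VA.
Step 10 — Power factor: PF = P/|S| = 0.3529 (lagging).

(a) P = 1.239 W  (b) Q = 3.284 VAR  (c) S = 3.51 VA  (d) PF = 0.3529 (lagging)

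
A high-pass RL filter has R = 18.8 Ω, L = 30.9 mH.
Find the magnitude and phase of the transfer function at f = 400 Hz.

Step 1 — Angular frequency: ω = 2π·400 = 2513 rad/s.
Step 2 — Transfer function: H(jω) = jωL/(R + jωL).
Step 3 — Numerator jωL = j·77.66; denominator R + jωL = 18.8 + j77.66.
Step 4 — H = 0.9446 + j0.2287.
Step 5 — Magnitude: |H| = 0.9719 (-0.2 dB); phase: φ = 13.6°.

|H| = 0.9719 (-0.2 dB), φ = 13.6°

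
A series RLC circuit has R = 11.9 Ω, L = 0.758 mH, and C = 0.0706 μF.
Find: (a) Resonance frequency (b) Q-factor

Step 1 — Resonance condition Im(Z)=0 gives ω₀ = 1/√(LC).
Step 2 — ω₀ = 1/√(0.000758·7.06e-08) = 1.367e+05 rad/s.
Step 3 — f₀ = ω₀/(2π) = 2.176e+04 Hz.
Step 4 — Series Q: Q = ω₀L/R = 1.367e+05·0.000758/11.9 = 8.707.

(a) f₀ = 2.176e+04 Hz  (b) Q = 8.707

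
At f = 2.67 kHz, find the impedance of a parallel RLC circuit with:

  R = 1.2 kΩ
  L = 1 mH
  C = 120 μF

Step 1 — Angular frequency: ω = 2π·f = 2π·2670 = 1.678e+04 rad/s.
Step 2 — Component impedances:
  R: Z = R = 1200 Ω
  L: Z = jωL = j·1.678e+04·0.001 = 0 + j16.78 Ω
  C: Z = 1/(jωC) = -j/(ω·C) = 0 - j0.4967 Ω
Step 3 — Parallel combination: 1/Z_total = 1/R + 1/L + 1/C; Z_total = 0.0002184 - j0.5119 Ω = 0.5119∠-90.0° Ω.

Z = 0.0002184 - j0.5119 Ω = 0.5119∠-90.0° Ω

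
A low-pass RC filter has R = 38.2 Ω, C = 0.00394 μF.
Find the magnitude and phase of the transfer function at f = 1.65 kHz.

Step 1 — Angular frequency: ω = 2π·1650 = 1.037e+04 rad/s.
Step 2 — Transfer function: H(jω) = 1/(1 + jωRC).
Step 3 — Denominator: 1 + jωRC = 1 + j·1.037e+04·38.2·3.94e-09 = 1 + j0.00156.
Step 4 — H = 1 - j0.00156.
Step 5 — Magnitude: |H| = 1 (-0.0 dB); phase: φ = -0.1°.

|H| = 1 (-0.0 dB), φ = -0.1°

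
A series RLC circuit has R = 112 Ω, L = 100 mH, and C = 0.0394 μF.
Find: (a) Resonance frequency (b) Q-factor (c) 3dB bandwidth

Step 1 — Resonance: ω₀ = 1/√(LC) = 1/√(0.1·3.94e-08) = 1.593e+04 rad/s.
Step 2 — f₀ = ω₀/(2π) = 2536 Hz.
Step 3 — Series Q: Q = ω₀L/R = 1.593e+04·0.1/112 = 14.22.
Step 4 — Bandwidth: Δω = ω₀/Q = 1120 rad/s; BW = Δω/(2π) = 178.3 Hz.

(a) f₀ = 2536 Hz  (b) Q = 14.22  (c) BW = 178.3 Hz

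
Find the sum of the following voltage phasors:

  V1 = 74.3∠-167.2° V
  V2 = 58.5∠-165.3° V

Step 1 — Convert each phasor to rectangular form:
  V1 = 74.3·(cos(-167.2°) + j·sin(-167.2°)) = -72.45 - j16.46 V
  V2 = 58.5·(cos(-165.3°) + j·sin(-165.3°)) = -56.59 - j14.84 V
Step 2 — Sum components: V_total = -129 - j31.31 V.
Step 3 — Convert to polar: |V_total| = 132.8 V, ∠V_total = -166.4°.

V_total = 132.8∠-166.4° V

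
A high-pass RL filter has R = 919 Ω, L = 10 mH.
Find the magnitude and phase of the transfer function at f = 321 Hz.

Step 1 — Angular frequency: ω = 2π·321 = 2017 rad/s.
Step 2 — Transfer function: H(jω) = jωL/(R + jωL).
Step 3 — Numerator jωL = j·20.17; denominator R + jωL = 919 + j20.17.
Step 4 — H = 0.0004814 + j0.02194.
Step 5 — Magnitude: |H| = 0.02194 (-33.2 dB); phase: φ = 88.7°.

|H| = 0.02194 (-33.2 dB), φ = 88.7°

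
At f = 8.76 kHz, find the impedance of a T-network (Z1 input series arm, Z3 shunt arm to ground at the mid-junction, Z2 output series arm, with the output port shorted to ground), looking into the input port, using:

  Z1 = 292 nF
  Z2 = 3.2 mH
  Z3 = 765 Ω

Step 1 — Angular frequency: ω = 2π·f = 2π·8760 = 5.504e+04 rad/s.
Step 2 — Component impedances:
  Z1: Z = 1/(jωC) = -j/(ω·C) = 0 - j62.22 Ω
  Z2: Z = jωL = j·5.504e+04·0.0032 = 0 + j176.1 Ω
  Z3: Z = R = 765 Ω
Step 3 — With the output port shorted to ground, the output series arm Z2 runs from the junction to ground; the shunt arm Z3 also runs from the junction to ground. They appear in parallel: Z3 || Z2 = 38.51 + j167.3 Ω.
Step 4 — Series with input arm Z1: Z_in = Z1 + (Z3 || Z2) = 38.51 + j105 Ω = 111.9∠69.9° Ω.

Z = 38.51 + j105 Ω = 111.9∠69.9° Ω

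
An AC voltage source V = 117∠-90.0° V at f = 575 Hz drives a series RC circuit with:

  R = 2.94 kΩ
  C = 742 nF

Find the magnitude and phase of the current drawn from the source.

Step 1 — Angular frequency: ω = 2π·f = 2π·575 = 3613 rad/s.
Step 2 — Component impedances:
  R: Z = R = 2940 Ω
  C: Z = 1/(jωC) = -j/(ω·C) = 0 - j373 Ω
Step 3 — Series combination: Z_total = R + C = 2940 - j373 Ω = 2964∠-7.2° Ω.
Step 4 — Source phasor: V = 117∠-90.0° V = 0 - j117 V.
Step 5 — Ohm's law: I = V / Z_total = (0 - j117) / (2940 - j373) = 0.004969 - j0.03917 A.
Step 6 — Convert to polar: |I| = 0.03948 A, ∠I = -82.8°.

I = 0.03948∠-82.8° A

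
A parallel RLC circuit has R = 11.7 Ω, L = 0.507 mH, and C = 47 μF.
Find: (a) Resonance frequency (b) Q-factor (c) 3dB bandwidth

Step 1 — Resonance: ω₀ = 1/√(LC) = 1/√(0.000507·4.7e-05) = 6478 rad/s.
Step 2 — f₀ = ω₀/(2π) = 1031 Hz.
Step 3 — Parallel Q: Q = R/(ω₀L) = 11.7/(6478·0.000507) = 3.562.
Step 4 — Bandwidth: Δω = ω₀/Q = 1819 rad/s; BW = Δω/(2π) = 289.4 Hz.

(a) f₀ = 1031 Hz  (b) Q = 3.562  (c) BW = 289.4 Hz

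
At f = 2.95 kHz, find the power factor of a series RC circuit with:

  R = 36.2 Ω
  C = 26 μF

Step 1 — Angular frequency: ω = 2π·f = 2π·2950 = 1.854e+04 rad/s.
Step 2 — Component impedances:
  R: Z = R = 36.2 Ω
  C: Z = 1/(jωC) = -j/(ω·C) = 0 - j2.075 Ω
Step 3 — Series combination: Z_total = R + C = 36.2 - j2.075 Ω = 36.26∠-3.3° Ω.
Step 4 — Power factor: PF = cos(φ) = Re(Z)/|Z| = 36.2/36.259 = 0.9984.
Step 5 — Type: Im(Z) = -2.075 ⇒ leading (phase φ = -3.3°).

PF = 0.9984 (leading, φ = -3.3°)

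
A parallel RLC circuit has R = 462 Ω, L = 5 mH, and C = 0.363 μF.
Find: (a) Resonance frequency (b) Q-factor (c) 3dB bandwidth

Step 1 — Resonance: ω₀ = 1/√(LC) = 1/√(0.005·3.63e-07) = 2.347e+04 rad/s.
Step 2 — f₀ = ω₀/(2π) = 3736 Hz.
Step 3 — Parallel Q: Q = R/(ω₀L) = 462/(2.347e+04·0.005) = 3.937.
Step 4 — Bandwidth: Δω = ω₀/Q = 5963 rad/s; BW = Δω/(2π) = 949 Hz.

(a) f₀ = 3736 Hz  (b) Q = 3.937  (c) BW = 949 Hz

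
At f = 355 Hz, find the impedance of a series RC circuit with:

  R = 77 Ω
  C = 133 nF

Step 1 — Angular frequency: ω = 2π·f = 2π·355 = 2231 rad/s.
Step 2 — Component impedances:
  R: Z = R = 77 Ω
  C: Z = 1/(jωC) = -j/(ω·C) = 0 - j3371 Ω
Step 3 — Series combination: Z_total = R + C = 77 - j3371 Ω = 3372∠-88.7° Ω.

Z = 77 - j3371 Ω = 3372∠-88.7° Ω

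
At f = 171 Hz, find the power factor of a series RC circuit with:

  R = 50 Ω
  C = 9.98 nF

Step 1 — Angular frequency: ω = 2π·f = 2π·171 = 1074 rad/s.
Step 2 — Component impedances:
  R: Z = R = 50 Ω
  C: Z = 1/(jωC) = -j/(ω·C) = 0 - j9.326e+04 Ω
Step 3 — Series combination: Z_total = R + C = 50 - j9.326e+04 Ω = 9.326e+04∠-90.0° Ω.
Step 4 — Power factor: PF = cos(φ) = Re(Z)/|Z| = 50/9.326e+04 = 0.0005361.
Step 5 — Type: Im(Z) = -9.326e+04 ⇒ leading (phase φ = -90.0°).

PF = 0.0005361 (leading, φ = -90.0°)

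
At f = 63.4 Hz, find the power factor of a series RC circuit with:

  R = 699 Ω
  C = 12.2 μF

Step 1 — Angular frequency: ω = 2π·f = 2π·63.4 = 398.4 rad/s.
Step 2 — Component impedances:
  R: Z = R = 699 Ω
  C: Z = 1/(jωC) = -j/(ω·C) = 0 - j205.8 Ω
Step 3 — Series combination: Z_total = R + C = 699 - j205.8 Ω = 728.7∠-16.4° Ω.
Step 4 — Power factor: PF = cos(φ) = Re(Z)/|Z| = 699/728.66 = 0.9593.
Step 5 — Type: Im(Z) = -205.8 ⇒ leading (phase φ = -16.4°).

PF = 0.9593 (leading, φ = -16.4°)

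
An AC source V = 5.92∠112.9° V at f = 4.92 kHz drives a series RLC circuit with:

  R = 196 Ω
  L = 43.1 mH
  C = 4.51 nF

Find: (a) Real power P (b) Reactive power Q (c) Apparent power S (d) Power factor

Step 1 — Angular frequency: ω = 2π·f = 2π·4920 = 3.091e+04 rad/s.
Step 2 — Component impedances:
  R: Z = R = 196 Ω
  L: Z = jωL = j·3.091e+04·0.0431 = 0 + j1332 Ω
  C: Z = 1/(jωC) = -j/(ω·C) = 0 - j7173 Ω
Step 3 — Series combination: Z_total = R + L + C = 196 - j5840 Ω = 5844∠-88.1° Ω.
Step 4 — Source phasor: V = 5.92∠112.9° V = -2.304 + j5.453 V.
Step 5 — Current: I = V / Z = -0.0009459 - j0.0003627 A = 0.001013∠-159.0° A.
Step 6 — Complex power: S = V·I* = 0.0002012 - j0.005994 VA.
Step 7 — Real power: P = Re(S) = 0.0002012 W.
Step 8 — Reactive power: Q = Im(S) = -0.005994 VAR.
Step 9 — Apparent power: |S| = 0.005997 VA.
Step 10 — Power factor: PF = P/|S| = 0.03354 (leading).

(a) P = 0.0002012 W  (b) Q = -0.005994 VAR  (c) S = 0.005997 VA  (d) PF = 0.03354 (leading)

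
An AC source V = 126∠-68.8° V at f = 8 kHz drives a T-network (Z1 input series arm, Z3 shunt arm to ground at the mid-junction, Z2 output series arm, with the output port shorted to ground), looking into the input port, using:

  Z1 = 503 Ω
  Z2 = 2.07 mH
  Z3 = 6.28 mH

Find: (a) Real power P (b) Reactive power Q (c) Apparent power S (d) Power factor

Step 1 — Angular frequency: ω = 2π·f = 2π·8000 = 5.027e+04 rad/s.
Step 2 — Component impedances:
  Z1: Z = R = 503 Ω
  Z2: Z = jωL = j·5.027e+04·0.00207 = 0 + j104 Ω
  Z3: Z = jωL = j·5.027e+04·0.00628 = 0 + j315.7 Ω
Step 3 — With the output port shorted to ground, the output series arm Z2 runs from the junction to ground; the shunt arm Z3 also runs from the junction to ground. They appear in parallel: Z3 || Z2 = 0 + j78.26 Ω.
Step 4 — Series with input arm Z1: Z_in = Z1 + (Z3 || Z2) = 503 + j78.26 Ω = 509.1∠8.8° Ω.
Step 5 — Source phasor: V = 126∠-68.8° V = 45.56 - j117.5 V.
Step 6 — Current: I = V / Z = 0.05297 - j0.2418 A = 0.2475∠-77.6° A.
Step 7 — Complex power: S = V·I* = 30.82 + j4.794 VA.
Step 8 — Real power: P = Re(S) = 30.82 W.
Step 9 — Reactive power: Q = Im(S) = 4.794 VAR.
Step 10 — Apparent power: |S| = 31.19 VA.
Step 11 — Power factor: PF = P/|S| = 0.9881 (lagging).

(a) P = 30.82 W  (b) Q = 4.794 VAR  (c) S = 31.19 VA  (d) PF = 0.9881 (lagging)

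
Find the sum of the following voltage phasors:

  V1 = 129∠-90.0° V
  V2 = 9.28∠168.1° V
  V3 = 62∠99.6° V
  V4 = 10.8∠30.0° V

Step 1 — Convert each phasor to rectangular form:
  V1 = 129·(cos(-90.0°) + j·sin(-90.0°)) = 0 - j129 V
  V2 = 9.28·(cos(168.1°) + j·sin(168.1°)) = -9.081 + j1.914 V
  V3 = 62·(cos(99.6°) + j·sin(99.6°)) = -10.34 + j61.13 V
  V4 = 10.8·(cos(30.0°) + j·sin(30.0°)) = 9.353 + j5.4 V
Step 2 — Sum components: V_total = -10.07 - j60.55 V.
Step 3 — Convert to polar: |V_total| = 61.39 V, ∠V_total = -99.4°.

V_total = 61.39∠-99.4° V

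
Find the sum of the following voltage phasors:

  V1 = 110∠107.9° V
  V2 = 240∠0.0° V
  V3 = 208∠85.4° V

Step 1 — Convert each phasor to rectangular form:
  V1 = 110·(cos(107.9°) + j·sin(107.9°)) = -33.81 + j104.7 V
  V2 = 240·(cos(0.0°) + j·sin(0.0°)) = 240 V
  V3 = 208·(cos(85.4°) + j·sin(85.4°)) = 16.68 + j207.3 V
Step 2 — Sum components: V_total = 222.9 + j312 V.
Step 3 — Convert to polar: |V_total| = 383.4 V, ∠V_total = 54.5°.

V_total = 383.4∠54.5° V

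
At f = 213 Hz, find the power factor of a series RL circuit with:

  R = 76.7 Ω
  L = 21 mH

Step 1 — Angular frequency: ω = 2π·f = 2π·213 = 1338 rad/s.
Step 2 — Component impedances:
  R: Z = R = 76.7 Ω
  L: Z = jωL = j·1338·0.021 = 0 + j28.1 Ω
Step 3 — Series combination: Z_total = R + L = 76.7 + j28.1 Ω = 81.69∠20.1° Ω.
Step 4 — Power factor: PF = cos(φ) = Re(Z)/|Z| = 76.7/81.68698 = 0.939.
Step 5 — Type: Im(Z) = 28.1 ⇒ lagging (phase φ = 20.1°).

PF = 0.939 (lagging, φ = 20.1°)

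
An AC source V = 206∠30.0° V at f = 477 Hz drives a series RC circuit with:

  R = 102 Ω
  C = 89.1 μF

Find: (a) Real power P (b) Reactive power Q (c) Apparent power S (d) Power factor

Step 1 — Angular frequency: ω = 2π·f = 2π·477 = 2997 rad/s.
Step 2 — Component impedances:
  R: Z = R = 102 Ω
  C: Z = 1/(jωC) = -j/(ω·C) = 0 - j3.745 Ω
Step 3 — Series combination: Z_total = R + C = 102 - j3.745 Ω = 102.1∠-2.1° Ω.
Step 4 — Source phasor: V = 206∠30.0° V = 178.4 + j103 V.
Step 5 — Current: I = V / Z = 1.71 + j1.073 A = 2.018∠32.1° A.
Step 6 — Complex power: S = V·I* = 415.5 - j15.25 VA.
Step 7 — Real power: P = Re(S) = 415.5 W.
Step 8 — Reactive power: Q = Im(S) = -15.25 VAR.
Step 9 — Apparent power: |S| = 415.8 VA.
Step 10 — Power factor: PF = P/|S| = 0.9993 (leading).

(a) P = 415.5 W  (b) Q = -15.25 VAR  (c) S = 415.8 VA  (d) PF = 0.9993 (leading)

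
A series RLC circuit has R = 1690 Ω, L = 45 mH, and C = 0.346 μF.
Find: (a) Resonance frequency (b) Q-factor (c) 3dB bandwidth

Step 1 — Resonance condition Im(Z)=0 gives ω₀ = 1/√(LC).
Step 2 — ω₀ = 1/√(0.045·3.46e-07) = 8014 rad/s.
Step 3 — f₀ = ω₀/(2π) = 1275 Hz.
Step 4 — Series Q: Q = ω₀L/R = 8014·0.045/1690 = 0.2134.
Step 5 — 3dB bandwidth: Δω = ω₀/Q = 3.756e+04 rad/s; BW = Δω/(2π) = 5977 Hz.

(a) f₀ = 1275 Hz  (b) Q = 0.2134  (c) BW = 5977 Hz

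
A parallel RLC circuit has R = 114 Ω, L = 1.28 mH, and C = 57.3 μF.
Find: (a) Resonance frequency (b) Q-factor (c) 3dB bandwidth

Step 1 — Resonance: ω₀ = 1/√(LC) = 1/√(0.00128·5.73e-05) = 3692 rad/s.
Step 2 — f₀ = ω₀/(2π) = 587.7 Hz.
Step 3 — Parallel Q: Q = R/(ω₀L) = 114/(3692·0.00128) = 24.12.
Step 4 — Bandwidth: Δω = ω₀/Q = 153.1 rad/s; BW = Δω/(2π) = 24.36 Hz.

(a) f₀ = 587.7 Hz  (b) Q = 24.12  (c) BW = 24.36 Hz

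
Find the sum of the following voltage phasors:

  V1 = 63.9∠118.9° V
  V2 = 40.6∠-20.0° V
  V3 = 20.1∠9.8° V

Step 1 — Convert each phasor to rectangular form:
  V1 = 63.9·(cos(118.9°) + j·sin(118.9°)) = -30.88 + j55.94 V
  V2 = 40.6·(cos(-20.0°) + j·sin(-20.0°)) = 38.15 - j13.89 V
  V3 = 20.1·(cos(9.8°) + j·sin(9.8°)) = 19.81 + j3.421 V
Step 2 — Sum components: V_total = 27.08 + j45.48 V.
Step 3 — Convert to polar: |V_total| = 52.93 V, ∠V_total = 59.2°.

V_total = 52.93∠59.2° V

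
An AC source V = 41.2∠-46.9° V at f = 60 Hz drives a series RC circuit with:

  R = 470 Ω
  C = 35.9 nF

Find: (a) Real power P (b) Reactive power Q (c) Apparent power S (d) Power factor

Step 1 — Angular frequency: ω = 2π·f = 2π·60 = 377 rad/s.
Step 2 — Component impedances:
  R: Z = R = 470 Ω
  C: Z = 1/(jωC) = -j/(ω·C) = 0 - j7.389e+04 Ω
Step 3 — Series combination: Z_total = R + C = 470 - j7.389e+04 Ω = 7.389e+04∠-89.6° Ω.
Step 4 — Source phasor: V = 41.2∠-46.9° V = 28.15 - j30.08 V.
Step 5 — Current: I = V / Z = 0.0004095 + j0.0003784 A = 0.0005576∠42.7° A.
Step 6 — Complex power: S = V·I* = 0.0001461 - j0.02297 VA.
Step 7 — Real power: P = Re(S) = 0.0001461 W.
Step 8 — Reactive power: Q = Im(S) = -0.02297 VAR.
Step 9 — Apparent power: |S| = 0.02297 VA.
Step 10 — Power factor: PF = P/|S| = 0.006361 (leading).

(a) P = 0.0001461 W  (b) Q = -0.02297 VAR  (c) S = 0.02297 VA  (d) PF = 0.006361 (leading)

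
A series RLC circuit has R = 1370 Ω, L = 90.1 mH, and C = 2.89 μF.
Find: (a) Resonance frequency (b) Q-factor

Step 1 — Resonance condition Im(Z)=0 gives ω₀ = 1/√(LC).
Step 2 — ω₀ = 1/√(0.0901·2.89e-06) = 1960 rad/s.
Step 3 — f₀ = ω₀/(2π) = 311.9 Hz.
Step 4 — Series Q: Q = ω₀L/R = 1960·0.0901/1370 = 0.1289.

(a) f₀ = 311.9 Hz  (b) Q = 0.1289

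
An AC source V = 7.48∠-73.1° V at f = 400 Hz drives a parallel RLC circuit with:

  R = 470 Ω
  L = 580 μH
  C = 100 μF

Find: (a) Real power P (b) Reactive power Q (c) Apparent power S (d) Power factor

Step 1 — Angular frequency: ω = 2π·f = 2π·400 = 2513 rad/s.
Step 2 — Component impedances:
  R: Z = R = 470 Ω
  L: Z = jωL = j·2513·0.00058 = 0 + j1.458 Ω
  C: Z = 1/(jωC) = -j/(ω·C) = 0 - j3.979 Ω
Step 3 — Parallel combination: 1/Z_total = 1/R + 1/L + 1/C; Z_total = 0.01126 + j2.3 Ω = 2.3∠89.7° Ω.
Step 4 — Source phasor: V = 7.48∠-73.1° V = 2.174 - j7.157 V.
Step 5 — Current: I = V / Z = -3.106 - j0.9604 A = 3.251∠-162.8° A.
Step 6 — Complex power: S = V·I* = 0.119 + j24.32 VA.
Step 7 — Real power: P = Re(S) = 0.119 W.
Step 8 — Reactive power: Q = Im(S) = 24.32 VAR.
Step 9 — Apparent power: |S| = 24.32 VA.
Step 10 — Power factor: PF = P/|S| = 0.004895 (lagging).

(a) P = 0.119 W  (b) Q = 24.32 VAR  (c) S = 24.32 VA  (d) PF = 0.004895 (lagging)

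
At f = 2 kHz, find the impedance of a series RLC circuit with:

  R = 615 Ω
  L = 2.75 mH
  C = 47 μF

Step 1 — Angular frequency: ω = 2π·f = 2π·2000 = 1.257e+04 rad/s.
Step 2 — Component impedances:
  R: Z = R = 615 Ω
  L: Z = jωL = j·1.257e+04·0.00275 = 0 + j34.56 Ω
  C: Z = 1/(jωC) = -j/(ω·C) = 0 - j1.693 Ω
Step 3 — Series combination: Z_total = R + L + C = 615 + j32.86 Ω = 615.9∠3.1° Ω.

Z = 615 + j32.86 Ω = 615.9∠3.1° Ω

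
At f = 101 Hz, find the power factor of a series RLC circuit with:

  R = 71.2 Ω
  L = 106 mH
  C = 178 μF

Step 1 — Angular frequency: ω = 2π·f = 2π·101 = 634.6 rad/s.
Step 2 — Component impedances:
  R: Z = R = 71.2 Ω
  L: Z = jωL = j·634.6·0.106 = 0 + j67.27 Ω
  C: Z = 1/(jωC) = -j/(ω·C) = 0 - j8.853 Ω
Step 3 — Series combination: Z_total = R + L + C = 71.2 + j58.42 Ω = 92.1∠39.4° Ω.
Step 4 — Power factor: PF = cos(φ) = Re(Z)/|Z| = 71.2/92.1 = 0.7731.
Step 5 — Type: Im(Z) = 58.42 ⇒ lagging (phase φ = 39.4°).

PF = 0.7731 (lagging, φ = 39.4°)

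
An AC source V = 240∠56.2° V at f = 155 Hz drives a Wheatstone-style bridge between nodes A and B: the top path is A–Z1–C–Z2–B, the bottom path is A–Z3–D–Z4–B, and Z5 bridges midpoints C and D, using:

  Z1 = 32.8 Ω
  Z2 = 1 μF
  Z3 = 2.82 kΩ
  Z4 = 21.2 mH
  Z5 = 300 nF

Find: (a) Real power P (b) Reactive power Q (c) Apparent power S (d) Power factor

Step 1 — Angular frequency: ω = 2π·f = 2π·155 = 973.9 rad/s.
Step 2 — Component impedances:
  Z1: Z = R = 32.8 Ω
  Z2: Z = 1/(jωC) = -j/(ω·C) = 0 - j1027 Ω
  Z3: Z = R = 2820 Ω
  Z4: Z = jωL = j·973.9·0.0212 = 0 + j20.65 Ω
  Z5: Z = 1/(jωC) = -j/(ω·C) = 0 - j3423 Ω
Step 3 — Bridge requires nodal analysis (the Z5 bridge couples midpoints C and D, so the two paths cannot be reduced to a simple series/parallel combination). Setting node B to ground and injecting 1 A at node A, the 3-node admittance system at A, C, D solves to V_A = Z_AB = 233.3 - j715.9 Ω = 752.9∠-72.0° Ω.
Step 4 — Source phasor: V = 240∠56.2° V = 133.5 + j199.4 V.
Step 5 — Current: I = V / Z = -0.1969 + j0.2507 A = 0.3188∠128.2° A.
Step 6 — Complex power: S = V·I* = 23.7 - j72.74 VA.
Step 7 — Real power: P = Re(S) = 23.7 W.
Step 8 — Reactive power: Q = Im(S) = -72.74 VAR.
Step 9 — Apparent power: |S| = 76.5 VA.
Step 10 — Power factor: PF = P/|S| = 0.3098 (leading).

(a) P = 23.7 W  (b) Q = -72.74 VAR  (c) S = 76.5 VA  (d) PF = 0.3098 (leading)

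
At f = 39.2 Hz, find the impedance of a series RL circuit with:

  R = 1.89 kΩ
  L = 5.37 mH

Step 1 — Angular frequency: ω = 2π·f = 2π·39.2 = 246.3 rad/s.
Step 2 — Component impedances:
  R: Z = R = 1890 Ω
  L: Z = jωL = j·246.3·0.00537 = 0 + j1.323 Ω
Step 3 — Series combination: Z_total = R + L = 1890 + j1.323 Ω = 1890∠0.0° Ω.

Z = 1890 + j1.323 Ω = 1890∠0.0° Ω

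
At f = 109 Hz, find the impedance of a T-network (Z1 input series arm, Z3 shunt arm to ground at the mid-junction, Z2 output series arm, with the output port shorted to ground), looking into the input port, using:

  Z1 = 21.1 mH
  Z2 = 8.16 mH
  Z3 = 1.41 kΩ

Step 1 — Angular frequency: ω = 2π·f = 2π·109 = 684.9 rad/s.
Step 2 — Component impedances:
  Z1: Z = jωL = j·684.9·0.0211 = 0 + j14.45 Ω
  Z2: Z = jωL = j·684.9·0.00816 = 0 + j5.589 Ω
  Z3: Z = R = 1410 Ω
Step 3 — With the output port shorted to ground, the output series arm Z2 runs from the junction to ground; the shunt arm Z3 also runs from the junction to ground. They appear in parallel: Z3 || Z2 = 0.02215 + j5.588 Ω.
Step 4 — Series with input arm Z1: Z_in = Z1 + (Z3 || Z2) = 0.02215 + j20.04 Ω = 20.04∠89.9° Ω.

Z = 0.02215 + j20.04 Ω = 20.04∠89.9° Ω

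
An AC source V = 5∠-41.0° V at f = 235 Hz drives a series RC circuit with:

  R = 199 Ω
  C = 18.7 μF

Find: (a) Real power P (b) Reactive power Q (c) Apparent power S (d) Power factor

Step 1 — Angular frequency: ω = 2π·f = 2π·235 = 1477 rad/s.
Step 2 — Component impedances:
  R: Z = R = 199 Ω
  C: Z = 1/(jωC) = -j/(ω·C) = 0 - j36.22 Ω
Step 3 — Series combination: Z_total = R + C = 199 - j36.22 Ω = 202.3∠-10.3° Ω.
Step 4 — Source phasor: V = 5∠-41.0° V = 3.774 - j3.28 V.
Step 5 — Current: I = V / Z = 0.02126 - j0.01261 A = 0.02472∠-30.7° A.
Step 6 — Complex power: S = V·I* = 0.1216 - j0.02213 VA.
Step 7 — Real power: P = Re(S) = 0.1216 W.
Step 8 — Reactive power: Q = Im(S) = -0.02213 VAR.
Step 9 — Apparent power: |S| = 0.1236 VA.
Step 10 — Power factor: PF = P/|S| = 0.9838 (leading).

(a) P = 0.1216 W  (b) Q = -0.02213 VAR  (c) S = 0.1236 VA  (d) PF = 0.9838 (leading)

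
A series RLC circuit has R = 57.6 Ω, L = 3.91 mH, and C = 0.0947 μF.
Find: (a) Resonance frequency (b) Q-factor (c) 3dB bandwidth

Step 1 — Resonance condition Im(Z)=0 gives ω₀ = 1/√(LC).
Step 2 — ω₀ = 1/√(0.00391·9.47e-08) = 5.197e+04 rad/s.
Step 3 — f₀ = ω₀/(2π) = 8271 Hz.
Step 4 — Series Q: Q = ω₀L/R = 5.197e+04·0.00391/57.6 = 3.528.
Step 5 — 3dB bandwidth: Δω = ω₀/Q = 1.473e+04 rad/s; BW = Δω/(2π) = 2345 Hz.

(a) f₀ = 8271 Hz  (b) Q = 3.528  (c) BW = 2345 Hz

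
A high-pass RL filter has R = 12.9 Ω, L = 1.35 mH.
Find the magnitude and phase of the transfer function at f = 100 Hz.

Step 1 — Angular frequency: ω = 2π·100 = 628.3 rad/s.
Step 2 — Transfer function: H(jω) = jωL/(R + jωL).
Step 3 — Numerator jωL = j·0.8482; denominator R + jωL = 12.9 + j0.8482.
Step 4 — H = 0.004305 + j0.06547.
Step 5 — Magnitude: |H| = 0.06561 (-23.7 dB); phase: φ = 86.2°.

|H| = 0.06561 (-23.7 dB), φ = 86.2°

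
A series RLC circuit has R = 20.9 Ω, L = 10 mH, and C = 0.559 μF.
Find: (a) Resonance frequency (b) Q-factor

Step 1 — Resonance condition Im(Z)=0 gives ω₀ = 1/√(LC).
Step 2 — ω₀ = 1/√(0.01·5.59e-07) = 1.338e+04 rad/s.
Step 3 — f₀ = ω₀/(2π) = 2129 Hz.
Step 4 — Series Q: Q = ω₀L/R = 1.338e+04·0.01/20.9 = 6.4.

(a) f₀ = 2129 Hz  (b) Q = 6.4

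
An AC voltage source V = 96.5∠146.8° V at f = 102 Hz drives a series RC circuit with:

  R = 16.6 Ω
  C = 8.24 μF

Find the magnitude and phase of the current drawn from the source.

Step 1 — Angular frequency: ω = 2π·f = 2π·102 = 640.9 rad/s.
Step 2 — Component impedances:
  R: Z = R = 16.6 Ω
  C: Z = 1/(jωC) = -j/(ω·C) = 0 - j189.4 Ω
Step 3 — Series combination: Z_total = R + C = 16.6 - j189.4 Ω = 190.1∠-85.0° Ω.
Step 4 — Source phasor: V = 96.5∠146.8° V = -80.75 + j52.84 V.
Step 5 — Ohm's law: I = V / Z_total = (-80.75 + j52.84) / (16.6 - j189.4) = -0.314 - j0.3989 A.
Step 6 — Convert to polar: |I| = 0.5077 A, ∠I = -128.2°.

I = 0.5077∠-128.2° A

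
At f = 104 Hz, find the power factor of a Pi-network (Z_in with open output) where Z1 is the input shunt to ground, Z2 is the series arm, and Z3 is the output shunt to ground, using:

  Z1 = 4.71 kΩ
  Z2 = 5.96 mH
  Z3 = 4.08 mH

Step 1 — Angular frequency: ω = 2π·f = 2π·104 = 653.5 rad/s.
Step 2 — Component impedances:
  Z1: Z = R = 4710 Ω
  Z2: Z = jωL = j·653.5·0.00596 = 0 + j3.895 Ω
  Z3: Z = jωL = j·653.5·0.00408 = 0 + j2.666 Ω
Step 3 — With open output, the series arm Z2 and the output shunt Z3 appear in series to ground: Z2 + Z3 = 0 + j6.561 Ω.
Step 4 — Parallel with input shunt Z1: Z_in = Z1 || (Z2 + Z3) = 0.009138 + j6.561 Ω = 6.561∠89.9° Ω.
Step 5 — Power factor: PF = cos(φ) = Re(Z)/|Z| = 0.009138/6.561 = 0.001393.
Step 6 — Type: Im(Z) = 6.561 ⇒ lagging (phase φ = 89.9°).

PF = 0.001393 (lagging, φ = 89.9°)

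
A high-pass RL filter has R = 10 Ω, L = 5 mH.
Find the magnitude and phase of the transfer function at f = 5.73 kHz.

Step 1 — Angular frequency: ω = 2π·5730 = 3.6e+04 rad/s.
Step 2 — Transfer function: H(jω) = jωL/(R + jωL).
Step 3 — Numerator jωL = j·180; denominator R + jωL = 10 + j180.
Step 4 — H = 0.9969 + j0.05538.
Step 5 — Magnitude: |H| = 0.9985 (-0.0 dB); phase: φ = 3.2°.

|H| = 0.9985 (-0.0 dB), φ = 3.2°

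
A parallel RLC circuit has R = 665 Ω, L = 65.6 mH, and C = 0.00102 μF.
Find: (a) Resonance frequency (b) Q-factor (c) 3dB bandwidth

Step 1 — Resonance: ω₀ = 1/√(LC) = 1/√(0.0656·1.02e-09) = 1.222e+05 rad/s.
Step 2 — f₀ = ω₀/(2π) = 1.946e+04 Hz.
Step 3 — Parallel Q: Q = R/(ω₀L) = 665/(1.222e+05·0.0656) = 0.08292.
Step 4 — Bandwidth: Δω = ω₀/Q = 1.474e+06 rad/s; BW = Δω/(2π) = 2.346e+05 Hz.

(a) f₀ = 1.946e+04 Hz  (b) Q = 0.08292  (c) BW = 2.346e+05 Hz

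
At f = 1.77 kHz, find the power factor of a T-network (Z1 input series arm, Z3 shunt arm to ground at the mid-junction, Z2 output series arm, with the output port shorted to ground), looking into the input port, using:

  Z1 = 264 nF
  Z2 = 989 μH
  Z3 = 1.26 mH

Step 1 — Angular frequency: ω = 2π·f = 2π·1770 = 1.112e+04 rad/s.
Step 2 — Component impedances:
  Z1: Z = 1/(jωC) = -j/(ω·C) = 0 - j340.6 Ω
  Z2: Z = jωL = j·1.112e+04·0.000989 = 0 + j11 Ω
  Z3: Z = jωL = j·1.112e+04·0.00126 = 0 + j14.01 Ω
Step 3 — With the output port shorted to ground, the output series arm Z2 runs from the junction to ground; the shunt arm Z3 also runs from the junction to ground. They appear in parallel: Z3 || Z2 = 0 + j6.162 Ω.
Step 4 — Series with input arm Z1: Z_in = Z1 + (Z3 || Z2) = 0 - j334.4 Ω = 334.4∠-90.0° Ω.
Step 5 — Power factor: PF = cos(φ) = Re(Z)/|Z| = 0/334.4 = 0.
Step 6 — Type: Im(Z) = -334.4 ⇒ leading (phase φ = -90.0°).

PF = 0 (leading, φ = -90.0°)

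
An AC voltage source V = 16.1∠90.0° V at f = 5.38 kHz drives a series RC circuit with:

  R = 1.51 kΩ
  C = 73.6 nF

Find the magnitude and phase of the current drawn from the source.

Step 1 — Angular frequency: ω = 2π·f = 2π·5380 = 3.38e+04 rad/s.
Step 2 — Component impedances:
  R: Z = R = 1510 Ω
  C: Z = 1/(jωC) = -j/(ω·C) = 0 - j401.9 Ω
Step 3 — Series combination: Z_total = R + C = 1510 - j401.9 Ω = 1563∠-14.9° Ω.
Step 4 — Source phasor: V = 16.1∠90.0° V = 0 + j16.1 V.
Step 5 — Ohm's law: I = V / Z_total = (0 + j16.1) / (1510 - j401.9) = -0.00265 + j0.009957 A.
Step 6 — Convert to polar: |I| = 0.0103 A, ∠I = 104.9°.

I = 0.0103∠104.9° A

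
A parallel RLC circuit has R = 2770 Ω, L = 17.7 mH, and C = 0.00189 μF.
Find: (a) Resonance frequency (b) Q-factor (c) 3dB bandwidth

Step 1 — Resonance: ω₀ = 1/√(LC) = 1/√(0.0177·1.89e-09) = 1.729e+05 rad/s.
Step 2 — f₀ = ω₀/(2π) = 2.752e+04 Hz.
Step 3 — Parallel Q: Q = R/(ω₀L) = 2770/(1.729e+05·0.0177) = 0.9052.
Step 4 — Bandwidth: Δω = ω₀/Q = 1.91e+05 rad/s; BW = Δω/(2π) = 3.04e+04 Hz.

(a) f₀ = 2.752e+04 Hz  (b) Q = 0.9052  (c) BW = 3.04e+04 Hz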